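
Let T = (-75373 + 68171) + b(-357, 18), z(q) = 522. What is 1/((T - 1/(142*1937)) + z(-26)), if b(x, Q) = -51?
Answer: -275054/1851388475 ≈ -0.00014857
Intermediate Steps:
T = -7253 (T = (-75373 + 68171) - 51 = -7202 - 51 = -7253)
1/((T - 1/(142*1937)) + z(-26)) = 1/((-7253 - 1/(142*1937)) + 522) = 1/((-7253 - 1/275054) + 522) = 1/(-1994966663/275054 + 522) = 1/(-1851388475/275054) = -275054/1851388475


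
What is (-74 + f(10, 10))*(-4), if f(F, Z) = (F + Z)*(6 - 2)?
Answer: -24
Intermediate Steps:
f(F, Z) = 4*F + 4*Z (f(F, Z) = (F + Z)*4 = 4*F + 4*Z)
(-74 + f(10, 10))*(-4) = (-74 + (4*10 + 4*10))*(-4) = (-74 + (40 + 40))*(-4) = (-74 + 80)*(-4) = 6*(-4) = -24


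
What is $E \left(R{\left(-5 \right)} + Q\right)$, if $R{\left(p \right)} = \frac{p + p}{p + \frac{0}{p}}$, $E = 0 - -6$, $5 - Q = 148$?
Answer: $-846$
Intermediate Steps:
$Q = -143$ ($Q = 5 - 148 = -143$)
$E = 6$ ($E = 0 + 6 = 6$)
$R{\left(p \right)} = 2$ ($R{\left(p \right)} = \frac{2 p}{p + 0} = \frac{2 p}{p} = 2$)
$E \left(R{\left(-5 \right)} + Q\right) = 6 \left(2 - 143\right) = 6 \left(-141\right) = -846$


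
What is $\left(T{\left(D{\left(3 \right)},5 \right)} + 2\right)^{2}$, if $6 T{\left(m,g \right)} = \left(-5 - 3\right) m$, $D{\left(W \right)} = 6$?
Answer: $36$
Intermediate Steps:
$T{\left(m,g \right)} = - \frac{4 m}{3}$ ($T{\left(m,g \right)} = \frac{\left(-5 - 3\right) m}{6} = \frac{\left(-8\right) m}{6} = - \frac{4 m}{3}$)
$\left(T{\left(D{\left(3 \right)},5 \right)} + 2\right)^{2} = \left(\left(- \frac{4}{3}\right) 6 + 2\right)^{2} = \left(-8 + 2\right)^{2} = \left(-6\right)^{2} = 36$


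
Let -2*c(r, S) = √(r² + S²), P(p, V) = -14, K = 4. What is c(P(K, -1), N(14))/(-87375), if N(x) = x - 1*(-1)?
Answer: √421/174750 ≈ 0.00011742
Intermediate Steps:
N(x) = 1 + x (N(x) = x + 1 = 1 + x)
c(r, S) = -√(S² + r²)/2 (c(r, S) = -√(r² + S²)/2 = -√(S² + r²)/2)
c(P(K, -1), N(14))/(-87375) = -√((1 + 14)² + (-14)²)/2/(-87375) = -√(15² + 196)/2*(-1/87375) = -√(225 + 196)/2*(-1/87375) = -√421/2*(-1/87375) = √421/174750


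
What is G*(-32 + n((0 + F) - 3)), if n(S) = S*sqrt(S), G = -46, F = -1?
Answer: 1472 + 368*I ≈ 1472.0 + 368.0*I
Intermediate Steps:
n(S) = S**(3/2)
G*(-32 + n((0 + F) - 3)) = -46*(-32 + ((0 - 1) - 3)**(3/2)) = -46*(-32 + (-1 - 3)**(3/2)) = -46*(-32 + (-4)**(3/2)) = -46*(-32 - 8*I) = 1472 + 368*I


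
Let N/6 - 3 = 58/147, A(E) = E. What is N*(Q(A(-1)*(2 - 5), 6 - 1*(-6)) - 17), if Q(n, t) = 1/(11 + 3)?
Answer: -118263/343 ≈ -344.79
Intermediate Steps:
Q(n, t) = 1/14
N = 998/49 (N = 18 + 6*(58/147) = 18 + 116/49 = 998/49 ≈ 20.367)
N*(Q(A(-1)*(2 - 5), 6 - 1*(-6)) - 17) = 998*(1/14 - 17)/49 = (998/49)*(-237/14) = -118263/343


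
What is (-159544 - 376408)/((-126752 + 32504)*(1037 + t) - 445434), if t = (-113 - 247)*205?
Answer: -267976/3428660895 ≈ -7.8158e-5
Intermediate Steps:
t = -73800 (t = -360*205 = -73800)
(-159544 - 376408)/((-126752 + 32504)*(1037 + t) - 445434) = (-159544 - 376408)/((-126752 + 32504)*(1037 - 73800) - 445434) = -535952/(-94248*(-72763) - 445434) = -535952/(6857767224 - 445434) = -535952/6857321790 = -535952*1/6857321790 = -267976/3428660895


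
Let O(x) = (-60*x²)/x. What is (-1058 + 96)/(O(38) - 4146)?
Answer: 481/3213 ≈ 0.14970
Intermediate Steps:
O(x) = -60*x
(-1058 + 96)/(O(38) - 4146) = (-1058 + 96)/(-60*38 - 4146) = -962/(-2280 - 4146) = -962/(-6426) = -962*(-1/6426) = 481/3213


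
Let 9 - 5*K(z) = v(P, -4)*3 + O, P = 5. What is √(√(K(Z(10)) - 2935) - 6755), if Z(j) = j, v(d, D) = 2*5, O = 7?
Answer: √(-168875 + 65*I*√435)/5 ≈ 0.32989 + 82.189*I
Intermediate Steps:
v(d, D) = 10
K(z) = -28/5 (K(z) = 9/5 - (10*3 + 7)/5 = 9/5 - (30 + 7)/5 = 9/5 - ⅕*37 = 9/5 - 37/5 = -28/5)
√(√(K(Z(10)) - 2935) - 6755) = √(√(-28/5 - 2935) - 6755) = √(√(-14703/5) - 6755) = √(13*I*√435/5 - 6755) = √(-6755 + 13*I*√435/5)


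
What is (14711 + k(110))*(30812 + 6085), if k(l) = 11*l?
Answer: 587437137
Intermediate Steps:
(14711 + k(110))*(30812 + 6085) = (14711 + 11*110)*(30812 + 6085) = (14711 + 1210)*36897 = 15921*36897 = 587437137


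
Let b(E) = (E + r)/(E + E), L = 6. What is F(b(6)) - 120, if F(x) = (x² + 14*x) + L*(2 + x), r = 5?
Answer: -12791/144 ≈ -88.826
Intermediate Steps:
b(E) = (5 + E)/(2*E) (b(E) = (E + 5)/(E + E) = (5 + E)/((2*E)) = (5 + E)*(1/(2*E)) = (5 + E)/(2*E))
F(x) = 12 + x² + 20*x (F(x) = (x² + 14*x) + 6*(2 + x) = (x² + 14*x) + (12 + 6*x) = 12 + x² + 20*x)
F(b(6)) - 120 = (12 + ((½)*(5 + 6)/6)² + 20*((½)*(5 + 6)/6)) - 120 = (12 + ((½)*(⅙)*11)² + 20*((½)*(⅙)*11)) - 120 = (12 + (11/12)² + 20*(11/12)) - 120 = (12 + 121/144 + 55/3) - 120 = 4489/144 - 120 = -12791/144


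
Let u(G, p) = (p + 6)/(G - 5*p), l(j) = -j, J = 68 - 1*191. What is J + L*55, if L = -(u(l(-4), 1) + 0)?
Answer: 262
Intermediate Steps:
J = -123 (J = 68 - 191 = -123)
u(G, p) = (6 + p)/(G - 5*p)
L = 7 (L = -((6 + 1)/(-1*(-4) - 5*1) + 0) = -(7/(4 - 5) + 0) = -(7/(-1) + 0) = -(-1*7 + 0) = -(-7 + 0) = -1*(-7) = 7)
J + L*55 = -123 + 7*55 = -123 + 385 = 262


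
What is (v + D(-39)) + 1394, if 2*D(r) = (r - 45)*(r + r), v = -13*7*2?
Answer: 4488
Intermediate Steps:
v = -182 (v = -91*2 = -182)
D(r) = r*(-45 + r) (D(r) = ((r - 45)*(r + r))/2 = ((-45 + r)*(2*r))/2 = (2*r*(-45 + r))/2 = r*(-45 + r))
(v + D(-39)) + 1394 = (-182 - 39*(-45 - 39)) + 1394 = (-182 - 39*(-84)) + 1394 = (-182 + 3276) + 1394 = 3094 + 1394 = 4488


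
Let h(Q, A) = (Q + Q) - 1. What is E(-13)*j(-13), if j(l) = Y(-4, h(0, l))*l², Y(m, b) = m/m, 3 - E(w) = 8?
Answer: -845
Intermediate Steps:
E(w) = -5 (E(w) = 3 - 1*8 = 3 - 8 = -5)
h(Q, A) = -1 + 2*Q (h(Q, A) = 2*Q - 1 = -1 + 2*Q)
Y(m, b) = 1
j(l) = l² (j(l) = 1*l² = l²)
E(-13)*j(-13) = -5*(-13)² = -5*169 = -845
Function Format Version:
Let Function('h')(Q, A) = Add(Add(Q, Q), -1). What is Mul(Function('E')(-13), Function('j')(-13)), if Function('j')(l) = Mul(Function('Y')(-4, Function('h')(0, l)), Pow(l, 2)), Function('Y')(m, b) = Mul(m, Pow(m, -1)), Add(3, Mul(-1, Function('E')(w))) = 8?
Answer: -845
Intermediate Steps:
Function('E')(w) = -5 (Function('E')(w) = Add(3, Mul(-1, 8)) = Add(3, -8) = -5)
Function('h')(Q, A) = Add(-1, Mul(2, Q)) (Function('h')(Q, A) = Add(Mul(2, Q), -1) = Add(-1, Mul(2, Q)))
Function('Y')(m, b) = 1
Function('j')(l) = Pow(l, 2) (Function('j')(l) = Mul(1, Pow(l, 2)) = Pow(l, 2))
Mul(Function('E')(-13), Function('j')(-13)) = Mul(-5, Pow(-13, 2)) = Mul(-5, 169) = -845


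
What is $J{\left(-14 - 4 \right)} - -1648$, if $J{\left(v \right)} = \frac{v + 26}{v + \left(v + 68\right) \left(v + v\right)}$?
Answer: $\frac{1498028}{909} \approx 1648.0$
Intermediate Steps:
$J{\left(v \right)} = \frac{26 + v}{v + 2 v \left(68 + v\right)}$ ($J{\left(v \right)} = \frac{26 + v}{v + \left(68 + v\right) 2 v} = \frac{26 + v}{v + 2 v \left(68 + v\right)}$)
$J{\left(-14 - 4 \right)} - -1648 = \frac{26 - 18}{\left(-14 - 4\right) \left(137 + 2 \left(-14 - 4\right)\right)} - -1648 = \frac{26 - 18}{\left(-14 - 4\right) \left(137 + 2 \left(-14 - 4\right)\right)} + 1648 = \frac{26 - 18}{\left(-18\right) \left(137 + 2 \left(-18\right)\right)} + 1648 = \left(- \frac{1}{18}\right) \frac{1}{137 - 36} \cdot 8 + 1648 = \left(- \frac{1}{18}\right) \frac{1}{101} \cdot 8 + 1648 = - \frac{4}{909} + 1648 = \frac{1498028}{909}$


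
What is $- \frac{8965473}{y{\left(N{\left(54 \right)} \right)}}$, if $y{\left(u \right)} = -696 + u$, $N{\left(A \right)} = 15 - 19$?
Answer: $\frac{8965473}{700} \approx 12808.0$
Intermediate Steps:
$N{\left(A \right)} = -4$ ($N{\left(A \right)} = 15 - 19 = -4$)
$- \frac{8965473}{y{\left(N{\left(54 \right)} \right)}} = - \frac{8965473}{-696 - 4} = - \frac{8965473}{-700} = \left(-8965473\right) \left(- \frac{1}{700}\right) = \frac{8965473}{700}$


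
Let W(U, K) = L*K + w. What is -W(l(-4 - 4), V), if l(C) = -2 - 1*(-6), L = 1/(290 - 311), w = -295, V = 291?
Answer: 2162/7 ≈ 308.86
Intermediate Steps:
L = -1/21 (L = 1/(-21) = -1/21 ≈ -0.047619)
l(C) = 4 (l(C) = -2 + 6 = 4)
W(U, K) = -295 - K/21 (W(U, K) = -K/21 - 295 = -295 - K/21)
-W(l(-4 - 4), V) = -(-295 - 1/21*291) = -(-295 - 97/7) = -1*(-2162/7) = 2162/7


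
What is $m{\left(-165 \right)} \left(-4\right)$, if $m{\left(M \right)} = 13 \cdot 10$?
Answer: $-520$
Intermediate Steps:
$m{\left(M \right)} = 130$
$m{\left(-165 \right)} \left(-4\right) = 130 \left(-4\right) = -520$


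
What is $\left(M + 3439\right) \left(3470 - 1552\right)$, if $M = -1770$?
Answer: $3201142$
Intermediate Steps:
$\left(M + 3439\right) \left(3470 - 1552\right) = \left(-1770 + 3439\right) \left(3470 - 1552\right) = 1669 \cdot 1918 = 3201142$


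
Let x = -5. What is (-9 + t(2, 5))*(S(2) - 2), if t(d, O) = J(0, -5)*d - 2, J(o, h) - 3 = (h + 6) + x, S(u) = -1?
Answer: 39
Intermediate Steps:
J(o, h) = 4 + h (J(o, h) = 3 + ((h + 6) - 5) = 3 + ((6 + h) - 5) = 3 + (1 + h) = 4 + h)
t(d, O) = -2 - d (t(d, O) = (4 - 5)*d - 2 = -d - 2 = -2 - d)
(-9 + t(2, 5))*(S(2) - 2) = (-9 + (-2 - 1*2))*(-1 - 2) = (-9 + (-2 - 2))*(-3) = (-9 - 4)*(-3) = -13*(-3) = 39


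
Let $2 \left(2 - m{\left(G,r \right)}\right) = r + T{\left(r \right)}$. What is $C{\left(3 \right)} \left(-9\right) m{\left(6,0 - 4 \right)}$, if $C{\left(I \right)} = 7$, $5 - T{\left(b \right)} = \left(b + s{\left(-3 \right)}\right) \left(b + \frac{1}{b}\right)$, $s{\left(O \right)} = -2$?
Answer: $- \frac{3591}{4} \approx -897.75$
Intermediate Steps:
$T{\left(b \right)} = 5 - \left(-2 + b\right) \left(b + \frac{1}{b}\right)$ ($T{\left(b \right)} = 5 - \left(b - 2\right) \left(b + \frac{1}{b}\right) = 5 - \left(-2 + b\right) \left(b + \frac{1}{b}\right)$)
$m{\left(G,r \right)} = \frac{r^{2}}{2} - \frac{1}{r} - \frac{3 r}{2}$ ($m{\left(G,r \right)} = 2 - \frac{r + \left(4 - r^{2} + 2 r + \frac{2}{r}\right)}{2} = 2 - \frac{4 - r^{2} + \frac{2}{r} + 3 r}{2} = 2 - \left(2 + \frac{1}{r} - \frac{r^{2}}{2} + \frac{3 r}{2}\right) = \frac{r^{2}}{2} - \frac{1}{r} - \frac{3 r}{2}$)
$C{\left(3 \right)} \left(-9\right) m{\left(6,0 - 4 \right)} = 7 \left(-9\right) \frac{-2 + \left(0 - 4\right)^{3} - 3 \left(0 - 4\right)^{2}}{2 \left(0 - 4\right)} = - 63 \frac{-2 + \left(0 - 4\right)^{3} - 3 \left(0 - 4\right)^{2}}{2 \left(0 - 4\right)} = - 63 \frac{-2 + \left(-4\right)^{3} - 3 \left(-4\right)^{2}}{2 \left(-4\right)} = - 63 \cdot \frac{1}{2} \left(- \frac{1}{4}\right) \left(-2 - 64 - 48\right) = - 63 \cdot \frac{1}{2} \left(- \frac{1}{4}\right) \left(-114\right) = \left(-63\right) \frac{57}{4} = - \frac{3591}{4}$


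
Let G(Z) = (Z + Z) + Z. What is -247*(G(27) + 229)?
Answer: -76570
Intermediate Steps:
G(Z) = 3*Z (G(Z) = 2*Z + Z = 3*Z)
-247*(G(27) + 229) = -247*(3*27 + 229) = -247*(81 + 229) = -247*310 = -76570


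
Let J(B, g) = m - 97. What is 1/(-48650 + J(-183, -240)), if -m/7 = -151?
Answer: -1/47690 ≈ -2.0969e-5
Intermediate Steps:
m = 1057 (m = -7*(-151) = 1057)
J(B, g) = 960 (J(B, g) = 1057 - 97 = 960)
1/(-48650 + J(-183, -240)) = 1/(-48650 + 960) = 1/(-47690) = -1/47690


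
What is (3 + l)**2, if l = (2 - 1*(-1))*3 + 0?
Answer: 144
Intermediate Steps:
l = 9 (l = (2 + 1)*3 + 0 = 3*3 + 0 = 9 + 0 = 9)
(3 + l)**2 = (3 + 9)**2 = 12**2 = 144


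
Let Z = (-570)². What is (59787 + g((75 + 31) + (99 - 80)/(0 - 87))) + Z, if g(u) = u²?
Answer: 2996391112/7569 ≈ 3.9588e+5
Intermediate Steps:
Z = 324900
(59787 + g((75 + 31) + (99 - 80)/(0 - 87))) + Z = (59787 + ((75 + 31) + (99 - 80)/(0 - 87))²) + 324900 = (59787 + (106 + 19/(-87))²) + 324900 = (59787 + (106 + 19*(-1/87))²) + 324900 = (59787 + (106 - 19/87)²) + 324900 = (59787 + (9203/87)²) + 324900 = (59787 + 84695209/7569) + 324900 = 537223012/7569 + 324900 = 2996391112/7569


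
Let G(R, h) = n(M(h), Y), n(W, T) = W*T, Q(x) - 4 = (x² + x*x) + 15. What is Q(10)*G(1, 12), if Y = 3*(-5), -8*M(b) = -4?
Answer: -3285/2 ≈ -1642.5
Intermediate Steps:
M(b) = ½ (M(b) = -⅛*(-4) = ½)
Q(x) = 19 + 2*x² (Q(x) = 4 + ((x² + x*x) + 15) = 4 + ((x² + x²) + 15) = 4 + (2*x² + 15) = 4 + (15 + 2*x²) = 19 + 2*x²)
Y = -15
n(W, T) = T*W
G(R, h) = -15/2 (G(R, h) = -15*½ = -15/2)
Q(10)*G(1, 12) = (19 + 2*10²)*(-15/2) = (19 + 2*100)*(-15/2) = (19 + 200)*(-15/2) = 219*(-15/2) = -3285/2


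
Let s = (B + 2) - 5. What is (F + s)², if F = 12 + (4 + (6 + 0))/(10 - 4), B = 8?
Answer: 3136/9 ≈ 348.44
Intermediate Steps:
s = 5 (s = (8 + 2) - 5 = 10 - 5 = 5)
F = 41/3 (F = 12 + (4 + 6)/6 = 12 + 10*(⅙) = 12 + 5/3 = 41/3 ≈ 13.667)
(F + s)² = (41/3 + 5)² = (56/3)² = 3136/9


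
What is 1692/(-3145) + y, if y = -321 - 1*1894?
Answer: -6967867/3145 ≈ -2215.5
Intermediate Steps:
y = -2215 (y = -321 - 1894 = -2215)
1692/(-3145) + y = 1692/(-3145) - 2215 = 1692*(-1/3145) - 2215 = -1692/3145 - 2215 = -6967867/3145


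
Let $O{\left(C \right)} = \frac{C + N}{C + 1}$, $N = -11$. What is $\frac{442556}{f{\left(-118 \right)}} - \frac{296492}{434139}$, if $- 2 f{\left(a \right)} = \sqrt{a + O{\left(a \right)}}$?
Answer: $- \frac{296492}{434139} + \frac{885112 i \sqrt{177801}}{4559} \approx -0.68294 + 81865.0 i$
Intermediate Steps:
$O{\left(C \right)} = \frac{-11 + C}{1 + C}$ ($O{\left(C \right)} = \frac{C - 11}{C + 1} = \frac{-11 + C}{1 + C}$)
$f{\left(a \right)} = - \frac{\sqrt{a + \frac{-11 + a}{1 + a}}}{2}$
$\frac{442556}{f{\left(-118 \right)}} - \frac{296492}{434139} = \frac{442556}{\left(- \frac{1}{2}\right) \sqrt{\frac{-11 - 118 - 118 \left(1 - 118\right)}{1 - 118}}} - \frac{296492}{434139} = \frac{442556}{\left(- \frac{1}{2}\right) \sqrt{\frac{-11 - 118 - -13806}{-117}}} - \frac{296492}{434139} = \frac{442556}{\left(- \frac{1}{2}\right) \sqrt{- \frac{-11 - 118 + 13806}{117}}} - \frac{296492}{434139} = \frac{442556}{\left(- \frac{1}{2}\right) \sqrt{\left(- \frac{1}{117}\right) 13677}} - \frac{296492}{434139} = \frac{442556}{\left(- \frac{1}{2}\right) \sqrt{- \frac{4559}{39}}} - \frac{296492}{434139} = \frac{442556}{\left(- \frac{1}{2}\right) \frac{i \sqrt{177801}}{39}} - \frac{296492}{434139} = \frac{442556}{\left(- \frac{1}{78}\right) i \sqrt{177801}} - \frac{296492}{434139} = 442556 \frac{2 i \sqrt{177801}}{4559} - \frac{296492}{434139} = \frac{885112 i \sqrt{177801}}{4559} - \frac{296492}{434139} = - \frac{296492}{434139} + \frac{885112 i \sqrt{177801}}{4559}$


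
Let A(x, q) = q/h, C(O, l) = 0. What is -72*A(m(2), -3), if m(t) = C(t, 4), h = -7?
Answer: -216/7 ≈ -30.857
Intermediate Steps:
m(t) = 0
A(x, q) = -q/7 (A(x, q) = q/(-7) = q*(-⅐) = -q/7)
-72*A(m(2), -3) = -(-72)*(-3)/7 = -72*3/7 = -216/7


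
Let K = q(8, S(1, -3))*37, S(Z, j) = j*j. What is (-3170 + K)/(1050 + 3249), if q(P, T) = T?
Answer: -2837/4299 ≈ -0.65992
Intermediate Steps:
S(Z, j) = j²
K = 333 (K = (-3)²*37 = 9*37 = 333)
(-3170 + K)/(1050 + 3249) = (-3170 + 333)/(1050 + 3249) = -2837/4299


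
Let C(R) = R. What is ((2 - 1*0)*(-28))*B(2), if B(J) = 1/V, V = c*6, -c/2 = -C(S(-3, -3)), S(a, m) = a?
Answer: 14/9 ≈ 1.5556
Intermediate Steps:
c = -6 (c = -(-2)*(-3) = -2*3 = -6)
V = -36 (V = -6*6 = -36)
B(J) = -1/36 (B(J) = 1/(-36) = -1/36)
((2 - 1*0)*(-28))*B(2) = ((2 - 1*0)*(-28))*(-1/36) = ((2 + 0)*(-28))*(-1/36) = (2*(-28))*(-1/36) = -56*(-1/36) = 14/9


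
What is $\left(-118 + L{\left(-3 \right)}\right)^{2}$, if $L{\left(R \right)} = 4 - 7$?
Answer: $14641$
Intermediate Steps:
$L{\left(R \right)} = -3$ ($L{\left(R \right)} = 4 - 7 = -3$)
$\left(-118 + L{\left(-3 \right)}\right)^{2} = \left(-118 - 3\right)^{2} = \left(-121\right)^{2} = 14641$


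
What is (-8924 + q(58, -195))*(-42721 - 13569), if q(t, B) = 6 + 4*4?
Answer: 501093580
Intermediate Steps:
q(t, B) = 22 (q(t, B) = 6 + 16 = 22)
(-8924 + q(58, -195))*(-42721 - 13569) = (-8924 + 22)*(-42721 - 13569) = -8902*(-56290) = 501093580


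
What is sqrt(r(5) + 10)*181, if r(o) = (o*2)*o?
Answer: 362*sqrt(15) ≈ 1402.0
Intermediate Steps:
r(o) = 2*o**2 (r(o) = (2*o)*o = 2*o**2)
sqrt(r(5) + 10)*181 = sqrt(2*5**2 + 10)*181 = sqrt(2*25 + 10)*181 = sqrt(50 + 10)*181 = sqrt(60)*181 = (2*sqrt(15))*181 = 362*sqrt(15)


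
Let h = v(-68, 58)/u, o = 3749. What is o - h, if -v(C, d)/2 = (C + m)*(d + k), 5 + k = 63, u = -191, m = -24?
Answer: 737403/191 ≈ 3860.8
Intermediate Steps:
k = 58 (k = -5 + 63 = 58)
v(C, d) = -2*(-24 + C)*(58 + d) (v(C, d) = -2*(C - 24)*(d + 58) = -2*(-24 + C)*(58 + d))
h = -21344/191 (h = (2784 - 116*(-68) + 48*58 - 2*(-68)*58)/(-191) = (2784 + 7888 + 2784 + 7888)*(-1/191) = 21344*(-1/191) = -21344/191 ≈ -111.75)
o - h = 3749 - 1*(-21344/191) = 3749 + 21344/191 = 737403/191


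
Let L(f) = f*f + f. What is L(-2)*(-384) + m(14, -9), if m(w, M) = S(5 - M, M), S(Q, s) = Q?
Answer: -754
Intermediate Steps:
m(w, M) = 5 - M
L(f) = f + f² (L(f) = f² + f = f + f²)
L(-2)*(-384) + m(14, -9) = -2*(1 - 2)*(-384) + (5 - 1*(-9)) = -2*(-1)*(-384) + (5 + 9) = 2*(-384) + 14 = -768 + 14 = -754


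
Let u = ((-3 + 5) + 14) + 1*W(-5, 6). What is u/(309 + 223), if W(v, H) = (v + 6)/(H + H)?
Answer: 193/6384 ≈ 0.030232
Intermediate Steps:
W(v, H) = (6 + v)/(2*H) (W(v, H) = (6 + v)/((2*H)) = (6 + v)*(1/(2*H)) = (6 + v)/(2*H))
u = 193/12 (u = ((-3 + 5) + 14) + 1*((½)*(6 - 5)/6) = (2 + 14) + 1*((½)*(⅙)*1) = 16 + 1*(1/12) = 16 + 1/12 = 193/12 ≈ 16.083)
u/(309 + 223) = (193/12)/(309 + 223) = (193/12)/532 = (1/532)*(193/12) = 193/6384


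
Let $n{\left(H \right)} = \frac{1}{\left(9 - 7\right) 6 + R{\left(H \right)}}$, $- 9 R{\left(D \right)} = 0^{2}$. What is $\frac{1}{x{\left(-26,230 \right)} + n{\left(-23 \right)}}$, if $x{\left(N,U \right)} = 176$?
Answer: $\frac{12}{2113} \approx 0.0056791$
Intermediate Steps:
$R{\left(D \right)} = 0$ ($R{\left(D \right)} = - \frac{0^{2}}{9} = \left(- \frac{1}{9}\right) 0 = 0$)
$n{\left(H \right)} = \frac{1}{12}$ ($n{\left(H \right)} = \frac{1}{\left(9 - 7\right) 6 + 0} = \frac{1}{2 \cdot 6 + 0} = \frac{1}{12 + 0} = \frac{1}{12}$)
$\frac{1}{x{\left(-26,230 \right)} + n{\left(-23 \right)}} = \frac{1}{176 + \frac{1}{12}} = \frac{1}{\frac{2113}{12}} = \frac{12}{2113}$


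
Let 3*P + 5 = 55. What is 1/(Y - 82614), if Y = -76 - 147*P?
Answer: -1/85140 ≈ -1.1745e-5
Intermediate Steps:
P = 50/3 (P = -5/3 + (1/3)*55 = -5/3 + 55/3 = 50/3 ≈ 16.667)
Y = -2526 (Y = -76 - 147*50/3 = -76 - 2450 = -2526)
1/(Y - 82614) = 1/(-2526 - 82614) = 1/(-85140) = -1/85140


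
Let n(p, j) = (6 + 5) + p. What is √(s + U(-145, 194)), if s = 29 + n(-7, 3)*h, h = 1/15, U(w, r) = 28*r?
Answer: √1228785/15 ≈ 73.900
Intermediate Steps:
n(p, j) = 11 + p
h = 1/15 ≈ 0.066667
s = 439/15 (s = 29 + (11 - 7)*(1/15) = 29 + 4*(1/15) = 29 + 4/15 = 439/15 ≈ 29.267)
√(s + U(-145, 194)) = √(439/15 + 28*194) = √(439/15 + 5432) = √(81919/15) = √1228785/15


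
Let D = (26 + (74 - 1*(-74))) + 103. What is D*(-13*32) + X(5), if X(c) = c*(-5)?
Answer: -115257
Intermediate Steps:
X(c) = -5*c
D = 277 (D = (26 + (74 + 74)) + 103 = (26 + 148) + 103 = 174 + 103 = 277)
D*(-13*32) + X(5) = 277*(-13*32) - 5*5 = 277*(-416) - 25 = -115232 - 25 = -115257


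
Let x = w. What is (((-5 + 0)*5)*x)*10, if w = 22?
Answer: -5500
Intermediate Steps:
x = 22
(((-5 + 0)*5)*x)*10 = (((-5 + 0)*5)*22)*10 = (-5*5*22)*10 = -25*22*10 = -550*10 = -5500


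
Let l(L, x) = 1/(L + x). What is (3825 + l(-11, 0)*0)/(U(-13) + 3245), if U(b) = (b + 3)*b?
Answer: 17/15 ≈ 1.1333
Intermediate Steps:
U(b) = b*(3 + b) (U(b) = (3 + b)*b = b*(3 + b))
(3825 + l(-11, 0)*0)/(U(-13) + 3245) = (3825 + 0/(-11 + 0))/(-13*(3 - 13) + 3245) = (3825 + 0/(-11))/(-13*(-10) + 3245) = (3825 - 1/11*0)/(130 + 3245) = (3825 + 0)/3375 = 3825*(1/3375) = 17/15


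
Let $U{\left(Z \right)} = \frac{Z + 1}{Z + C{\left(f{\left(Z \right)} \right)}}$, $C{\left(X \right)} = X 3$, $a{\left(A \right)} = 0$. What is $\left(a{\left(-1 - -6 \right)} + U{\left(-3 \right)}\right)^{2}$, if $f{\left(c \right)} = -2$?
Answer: $\frac{4}{81} \approx 0.049383$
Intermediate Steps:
$C{\left(X \right)} = 3 X$
$U{\left(Z \right)} = \frac{1 + Z}{-6 + Z}$ ($U{\left(Z \right)} = \frac{Z + 1}{Z + 3 \left(-2\right)} = \frac{1 + Z}{Z - 6} = \frac{1 + Z}{-6 + Z}$)
$\left(a{\left(-1 - -6 \right)} + U{\left(-3 \right)}\right)^{2} = \left(0 + \frac{1 - 3}{-6 - 3}\right)^{2} = \left(0 + \frac{1}{-9} \left(-2\right)\right)^{2} = \left(0 - - \frac{2}{9}\right)^{2} = \left(0 + \frac{2}{9}\right)^{2} = \left(\frac{2}{9}\right)^{2} = \frac{4}{81}$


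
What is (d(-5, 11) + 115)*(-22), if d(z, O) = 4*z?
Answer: -2090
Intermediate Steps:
(d(-5, 11) + 115)*(-22) = (4*(-5) + 115)*(-22) = (-20 + 115)*(-22) = 95*(-22) = -2090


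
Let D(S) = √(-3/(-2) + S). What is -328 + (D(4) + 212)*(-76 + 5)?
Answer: -15380 - 71*√22/2 ≈ -15547.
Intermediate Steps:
D(S) = √(3/2 + S) (D(S) = √(-3*(-½) + S) = √(3/2 + S))
-328 + (D(4) + 212)*(-76 + 5) = -328 + (√(6 + 4*4)/2 + 212)*(-76 + 5) = -328 + (√(6 + 16)/2 + 212)*(-71) = -328 + (√22/2 + 212)*(-71) = -328 + (212 + √22/2)*(-71) = -328 + (-15052 - 71*√22/2) = -15380 - 71*√22/2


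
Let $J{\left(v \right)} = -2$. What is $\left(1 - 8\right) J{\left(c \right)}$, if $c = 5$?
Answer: $14$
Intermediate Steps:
$\left(1 - 8\right) J{\left(c \right)} = \left(1 - 8\right) \left(-2\right) = \left(-7\right) \left(-2\right) = 14$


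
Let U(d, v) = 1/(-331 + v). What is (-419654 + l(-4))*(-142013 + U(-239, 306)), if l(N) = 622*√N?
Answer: 1489908507204/25 - 4416605544*I/25 ≈ 5.9596e+10 - 1.7666e+8*I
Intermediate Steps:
(-419654 + l(-4))*(-142013 + U(-239, 306)) = (-419654 + 622*√(-4))*(-142013 + 1/(-331 + 306)) = (-419654 + 622*(2*I))*(-142013 + 1/(-25)) = (-419654 + 1244*I)*(-142013 - 1/25) = (-419654 + 1244*I)*(-3550326/25) = 1489908507204/25 - 4416605544*I/25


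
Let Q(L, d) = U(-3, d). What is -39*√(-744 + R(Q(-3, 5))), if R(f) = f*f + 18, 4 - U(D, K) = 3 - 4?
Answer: -39*I*√701 ≈ -1032.6*I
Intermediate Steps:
U(D, K) = 5 (U(D, K) = 4 - (3 - 4) = 4 - 1*(-1) = 4 + 1 = 5)
Q(L, d) = 5
R(f) = 18 + f² (R(f) = f² + 18 = 18 + f²)
-39*√(-744 + R(Q(-3, 5))) = -39*√(-744 + (18 + 5²)) = -39*√(-744 + (18 + 25)) = -39*√(-744 + 43) = -39*I*√701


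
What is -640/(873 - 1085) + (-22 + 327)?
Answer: 16325/53 ≈ 308.02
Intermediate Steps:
-640/(873 - 1085) + (-22 + 327) = -640/(-212) + 305 = -1/212*(-640) + 305 = 160/53 + 305 = 16325/53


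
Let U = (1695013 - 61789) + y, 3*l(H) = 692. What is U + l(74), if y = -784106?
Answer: 2548046/3 ≈ 8.4935e+5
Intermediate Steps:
l(H) = 692/3 (l(H) = (⅓)*692 = 692/3)
U = 849118 (U = (1695013 - 61789) - 784106 = 1633224 - 784106 = 849118)
U + l(74) = 849118 + 692/3 = 2548046/3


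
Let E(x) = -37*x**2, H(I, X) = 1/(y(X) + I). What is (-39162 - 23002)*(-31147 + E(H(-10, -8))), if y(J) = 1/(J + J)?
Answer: 50189402078876/25921 ≈ 1.9362e+9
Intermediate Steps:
y(J) = 1/(2*J)
H(I, X) = 1/(I + 1/(2*X)) (H(I, X) = 1/(1/(2*X) + I) = 1/(I + 1/(2*X)))
(-39162 - 23002)*(-31147 + E(H(-10, -8))) = (-39162 - 23002)*(-31147 - 37*256/(1 + 2*(-10)*(-8))**2) = -62164*(-31147 - 37*256/(1 + 160)**2) = -62164*(-31147 - 37*(2*(-8)/161)**2) = -62164*(-31147 - 37*(2*(-8)*(1/161))**2) = -62164*(-31147 - 37*(-16/161)**2) = -62164*(-31147 - 37*256/25921) = -62164*(-31147 - 9472/25921) = -62164*(-807370859/25921) = 50189402078876/25921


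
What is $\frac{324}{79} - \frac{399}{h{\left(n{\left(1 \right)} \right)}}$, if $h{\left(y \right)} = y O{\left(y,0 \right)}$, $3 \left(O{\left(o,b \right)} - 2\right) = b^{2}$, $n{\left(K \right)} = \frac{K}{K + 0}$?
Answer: $- \frac{30873}{158} \approx -195.4$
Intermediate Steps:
$n{\left(K \right)} = 1$ ($n{\left(K \right)} = \frac{K}{K} = 1$)
$O{\left(o,b \right)} = 2 + \frac{b^{2}}{3}$
$h{\left(y \right)} = 2 y$ ($h{\left(y \right)} = y \left(2 + \frac{0^{2}}{3}\right) = y \left(2 + \frac{1}{3} \cdot 0\right) = y \left(2 + 0\right) = y 2 = 2 y$)
$\frac{324}{79} - \frac{399}{h{\left(n{\left(1 \right)} \right)}} = \frac{324}{79} - \frac{399}{2 \cdot 1} = 324 \cdot \frac{1}{79} - \frac{399}{2} = \frac{324}{79} - \frac{399}{2} = - \frac{30873}{158}$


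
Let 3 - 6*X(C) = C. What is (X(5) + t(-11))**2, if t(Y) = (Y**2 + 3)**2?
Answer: 2127700129/9 ≈ 2.3641e+8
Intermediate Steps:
X(C) = 1/2 - C/6
t(Y) = (3 + Y**2)**2
(X(5) + t(-11))**2 = ((1/2 - 1/6*5) + (3 + (-11)**2)**2)**2 = ((1/2 - 5/6) + (3 + 121)**2)**2 = (-1/3 + 124**2)**2 = (-1/3 + 15376)**2 = (46127/3)**2 = 2127700129/9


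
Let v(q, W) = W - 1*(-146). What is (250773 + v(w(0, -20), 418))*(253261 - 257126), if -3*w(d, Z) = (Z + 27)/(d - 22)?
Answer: -971417505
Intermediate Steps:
w(d, Z) = -(27 + Z)/(3*(-22 + d)) (w(d, Z) = -(Z + 27)/(3*(d - 22)) = -(27 + Z)/(3*(-22 + d)))
v(q, W) = 146 + W (v(q, W) = W + 146 = 146 + W)
(250773 + v(w(0, -20), 418))*(253261 - 257126) = (250773 + (146 + 418))*(253261 - 257126) = (250773 + 564)*(-3865) = 251337*(-3865) = -971417505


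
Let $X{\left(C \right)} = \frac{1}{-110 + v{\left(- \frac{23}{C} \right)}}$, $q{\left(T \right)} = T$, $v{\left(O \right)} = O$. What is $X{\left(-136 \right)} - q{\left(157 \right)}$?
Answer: $- \frac{2345245}{14937} \approx -157.01$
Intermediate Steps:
$X{\left(C \right)} = \frac{1}{-110 - \frac{23}{C}}$
$X{\left(-136 \right)} - q{\left(157 \right)} = \left(-1\right) \left(-136\right) \frac{1}{23 + 110 \left(-136\right)} - 157 = \left(-1\right) \left(-136\right) \frac{1}{23 - 14960} - 157 = \left(-1\right) \left(-136\right) \frac{1}{-14937} - 157 = \left(-1\right) \left(-136\right) \left(- \frac{1}{14937}\right) - 157 = - \frac{136}{14937} - 157 = - \frac{2345245}{14937}$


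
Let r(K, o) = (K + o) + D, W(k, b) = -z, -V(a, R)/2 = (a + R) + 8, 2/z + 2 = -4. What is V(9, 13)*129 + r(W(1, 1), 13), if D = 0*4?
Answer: -23180/3 ≈ -7726.7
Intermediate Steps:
z = -1/3 (z = 2/(-2 - 4) = 2/(-6) = 2*(-1/6) = -1/3 ≈ -0.33333)
D = 0
V(a, R) = -16 - 2*R - 2*a (V(a, R) = -2*((a + R) + 8) = -2*((R + a) + 8) = -2*(8 + R + a) = -16 - 2*R - 2*a)
W(k, b) = 1/3 (W(k, b) = -1*(-1/3) = 1/3)
r(K, o) = K + o (r(K, o) = (K + o) + 0 = K + o)
V(9, 13)*129 + r(W(1, 1), 13) = (-16 - 2*13 - 2*9)*129 + (1/3 + 13) = (-16 - 26 - 18)*129 + 40/3 = -60*129 + 40/3 = -7740 + 40/3 = -23180/3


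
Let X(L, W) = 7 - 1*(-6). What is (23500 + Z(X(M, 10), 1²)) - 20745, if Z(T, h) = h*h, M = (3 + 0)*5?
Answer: 2756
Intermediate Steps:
M = 15 (M = 3*5 = 15)
X(L, W) = 13 (X(L, W) = 7 + 6 = 13)
Z(T, h) = h²
(23500 + Z(X(M, 10), 1²)) - 20745 = (23500 + (1²)²) - 20745 = (23500 + 1²) - 20745 = (23500 + 1) - 20745 = 23501 - 20745 = 2756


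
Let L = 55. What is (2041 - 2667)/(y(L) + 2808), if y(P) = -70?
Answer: -313/1369 ≈ -0.22863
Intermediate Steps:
(2041 - 2667)/(y(L) + 2808) = (2041 - 2667)/(-70 + 2808) = -626/2738 = -626*1/2738 = -313/1369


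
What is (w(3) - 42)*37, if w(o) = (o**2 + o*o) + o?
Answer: -777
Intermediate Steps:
w(o) = o + 2*o**2 (w(o) = (o**2 + o**2) + o = 2*o**2 + o = o + 2*o**2)
(w(3) - 42)*37 = (3*(1 + 2*3) - 42)*37 = (3*(1 + 6) - 42)*37 = (3*7 - 42)*37 = (21 - 42)*37 = -21*37 = -777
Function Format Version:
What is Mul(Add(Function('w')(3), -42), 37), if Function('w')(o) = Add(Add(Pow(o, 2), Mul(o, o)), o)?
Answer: -777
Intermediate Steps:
Function('w')(o) = Add(o, Mul(2, Pow(o, 2))) (Function('w')(o) = Add(Add(Pow(o, 2), Pow(o, 2)), o) = Add(Mul(2, Pow(o, 2)), o) = Add(o, Mul(2, Pow(o, 2))))
Mul(Add(Function('w')(3), -42), 37) = Mul(Add(Mul(3, Add(1, Mul(2, 3))), -42), 37) = Mul(Add(Mul(3, Add(1, 6)), -42), 37) = Mul(Add(Mul(3, 7), -42), 37) = Mul(Add(21, -42), 37) = Mul(-21, 37) = -777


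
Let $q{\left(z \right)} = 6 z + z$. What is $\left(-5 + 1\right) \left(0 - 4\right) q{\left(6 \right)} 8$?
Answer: $5376$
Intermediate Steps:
$q{\left(z \right)} = 7 z$
$\left(-5 + 1\right) \left(0 - 4\right) q{\left(6 \right)} 8 = \left(-5 + 1\right) \left(0 - 4\right) 7 \cdot 6 \cdot 8 = \left(-4\right) \left(-4\right) 42 \cdot 8 = 16 \cdot 42 \cdot 8 = 672 \cdot 8 = 5376$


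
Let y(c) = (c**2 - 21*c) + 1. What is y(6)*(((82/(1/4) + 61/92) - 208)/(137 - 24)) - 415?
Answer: -5302329/10396 ≈ -510.04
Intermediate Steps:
y(c) = 1 + c**2 - 21*c
y(6)*(((82/(1/4) + 61/92) - 208)/(137 - 24)) - 415 = (1 + 6**2 - 21*6)*(((82/(1/4) + 61/92) - 208)/(137 - 24)) - 415 = (1 + 36 - 126)*(((82/(1/4) + 61*(1/92)) - 208)/113) - 415 = -89*((82*4 + 61/92) - 208)/113 - 415 = -89*((328 + 61/92) - 208)/113 - 415 = -89*(30237/92 - 208)/113 - 415 = -987989/(92*113) - 415 = -89*11101/10396 - 415 = -987989/10396 - 415 = -5302329/10396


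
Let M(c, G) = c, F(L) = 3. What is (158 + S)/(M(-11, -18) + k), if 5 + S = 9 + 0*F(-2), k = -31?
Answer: -27/7 ≈ -3.8571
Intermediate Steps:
S = 4 (S = -5 + (9 + 0*3) = -5 + (9 + 0) = -5 + 9 = 4)
(158 + S)/(M(-11, -18) + k) = (158 + 4)/(-11 - 31) = 162/(-42) = 162*(-1/42) = -27/7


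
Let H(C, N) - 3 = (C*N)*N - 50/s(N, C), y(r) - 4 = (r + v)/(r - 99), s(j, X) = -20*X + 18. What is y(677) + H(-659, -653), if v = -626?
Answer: -63047636646837/224366 ≈ -2.8100e+8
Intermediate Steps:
s(j, X) = 18 - 20*X
y(r) = 4 + (-626 + r)/(-99 + r) (y(r) = 4 + (r - 626)/(r - 99) = 4 + (-626 + r)/(-99 + r))
H(C, N) = 3 - 50/(18 - 20*C) + C*N**2 (H(C, N) = 3 + ((C*N)*N - 50/(18 - 20*C)) = 3 + (C*N**2 - 50/(18 - 20*C)) = 3 + (-50/(18 - 20*C) + C*N**2) = 3 - 50/(18 - 20*C) + C*N**2)
y(677) + H(-659, -653) = (-1022 + 5*677)/(-99 + 677) + (25 + (-9 + 10*(-659))*(3 - 659*(-653)**2))/(-9 + 10*(-659)) = (-1022 + 3385)/578 + (25 + (-9 - 6590)*(3 - 659*426409))/(-9 - 6590) = (1/578)*2363 + (25 - 6599*(3 - 281003531))/(-6599) = 139/34 - (25 - 6599*(-281003528))/6599 = 139/34 - (25 + 1854342281272)/6599 = 139/34 - 1/6599*1854342281297 = 139/34 - 1854342281297/6599 = -63047636646837/224366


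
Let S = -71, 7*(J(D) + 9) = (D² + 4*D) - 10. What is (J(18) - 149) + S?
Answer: -1217/7 ≈ -173.86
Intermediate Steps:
J(D) = -73/7 + D²/7 + 4*D/7 (J(D) = -9 + ((D² + 4*D) - 10)/7 = -9 + (-10 + D² + 4*D)/7 = -9 + (-10/7 + D²/7 + 4*D/7) = -73/7 + D²/7 + 4*D/7)
(J(18) - 149) + S = ((-73/7 + (⅐)*18² + (4/7)*18) - 149) - 71 = ((-73/7 + (⅐)*324 + 72/7) - 149) - 71 = ((-73/7 + 324/7 + 72/7) - 149) - 71 = (323/7 - 149) - 71 = -720/7 - 71 = -1217/7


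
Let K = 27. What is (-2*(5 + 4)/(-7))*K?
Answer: 486/7 ≈ 69.429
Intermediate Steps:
(-2*(5 + 4)/(-7))*K = (-2*(5 + 4)/(-7))*27 = (-2*9*(-⅐))*27 = -18*(-⅐)*27 = (18/7)*27 = 486/7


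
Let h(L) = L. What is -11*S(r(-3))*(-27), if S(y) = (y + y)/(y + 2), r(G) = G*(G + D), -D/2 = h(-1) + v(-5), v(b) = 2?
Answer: 8910/17 ≈ 524.12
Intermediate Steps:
D = -2 (D = -2*(-1 + 2) = -2*1 = -2)
r(G) = G*(-2 + G) (r(G) = G*(G - 2) = G*(-2 + G))
S(y) = 2*y/(2 + y) (S(y) = (2*y)/(2 + y) = 2*y/(2 + y))
-11*S(r(-3))*(-27) = -22*(-3*(-2 - 3))/(2 - 3*(-2 - 3))*(-27) = -22*(-3*(-5))/(2 - 3*(-5))*(-27) = -22*15/(2 + 15)*(-27) = -22*15/17*(-27) = -11*30/17*(-27) = -330/17*(-27) = 8910/17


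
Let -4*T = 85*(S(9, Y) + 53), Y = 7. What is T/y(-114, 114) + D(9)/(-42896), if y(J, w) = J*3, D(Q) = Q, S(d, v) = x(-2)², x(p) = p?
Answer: 455743/128688 ≈ 3.5415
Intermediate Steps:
S(d, v) = 4 (S(d, v) = (-2)² = 4)
y(J, w) = 3*J
T = -4845/4 (T = -85*(4 + 53)/4 = -85*57/4 = -¼*4845 = -4845/4 ≈ -1211.3)
T/y(-114, 114) + D(9)/(-42896) = -4845/(4*(3*(-114))) + 9/(-42896) = -4845/4/(-342) + 9*(-1/42896) = -4845/4*(-1/342) - 9/42896 = 85/24 - 9/42896 = 455743/128688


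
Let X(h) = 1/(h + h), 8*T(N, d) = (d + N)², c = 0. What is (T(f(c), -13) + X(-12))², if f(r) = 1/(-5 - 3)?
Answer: 1089726121/2359296 ≈ 461.89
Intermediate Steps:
f(r) = -⅛ (f(r) = 1/(-8) = -⅛)
T(N, d) = (N + d)²/8 (T(N, d) = (d + N)²/8 = (N + d)²/8)
X(h) = 1/(2*h)
(T(f(c), -13) + X(-12))² = ((-⅛ - 13)²/8 + (½)/(-12))² = ((-105/8)²/8 + (½)*(-1/12))² = ((⅛)*(11025/64) - 1/24)² = (11025/512 - 1/24)² = (33011/1536)² = 1089726121/2359296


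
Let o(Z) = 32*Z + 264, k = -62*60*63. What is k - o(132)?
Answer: -238848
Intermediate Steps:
k = -234360 (k = -3720*63 = -234360)
o(Z) = 264 + 32*Z
k - o(132) = -234360 - (264 + 32*132) = -234360 - (264 + 4224) = -234360 - 1*4488 = -234360 - 4488 = -238848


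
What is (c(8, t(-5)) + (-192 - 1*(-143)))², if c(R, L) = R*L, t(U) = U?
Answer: 7921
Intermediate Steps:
c(R, L) = L*R
(c(8, t(-5)) + (-192 - 1*(-143)))² = (-5*8 + (-192 - 1*(-143)))² = (-40 + (-192 + 143))² = (-40 - 49)² = (-89)² = 7921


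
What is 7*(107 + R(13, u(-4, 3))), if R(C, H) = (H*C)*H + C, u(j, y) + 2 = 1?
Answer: 931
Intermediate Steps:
u(j, y) = -1 (u(j, y) = -2 + 1 = -1)
R(C, H) = C + C*H² (R(C, H) = (C*H)*H + C = C*H² + C = C + C*H²)
7*(107 + R(13, u(-4, 3))) = 7*(107 + 13*(1 + (-1)²)) = 7*(107 + 13*(1 + 1)) = 7*(107 + 13*2) = 7*(107 + 26) = 7*133 = 931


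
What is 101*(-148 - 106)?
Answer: -25654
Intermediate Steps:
101*(-148 - 106) = 101*(-254) = -25654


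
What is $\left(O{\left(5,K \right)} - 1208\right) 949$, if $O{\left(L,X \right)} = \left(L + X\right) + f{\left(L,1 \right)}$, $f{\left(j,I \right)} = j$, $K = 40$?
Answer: $-1098942$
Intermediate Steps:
$O{\left(L,X \right)} = X + 2 L$ ($O{\left(L,X \right)} = \left(L + X\right) + L = X + 2 L$)
$\left(O{\left(5,K \right)} - 1208\right) 949 = \left(\left(40 + 2 \cdot 5\right) - 1208\right) 949 = \left(\left(40 + 10\right) - 1208\right) 949 = \left(50 - 1208\right) 949 = \left(-1158\right) 949 = -1098942$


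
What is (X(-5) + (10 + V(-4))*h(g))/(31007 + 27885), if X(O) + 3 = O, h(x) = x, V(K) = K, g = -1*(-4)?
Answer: 4/14723 ≈ 0.00027168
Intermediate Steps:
g = 4
X(O) = -3 + O
(X(-5) + (10 + V(-4))*h(g))/(31007 + 27885) = ((-3 - 5) + (10 - 4)*4)/(31007 + 27885) = (-8 + 6*4)/58892 = (-8 + 24)*(1/58892) = 16*(1/58892) = 4/14723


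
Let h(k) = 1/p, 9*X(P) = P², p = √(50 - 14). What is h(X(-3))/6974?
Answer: 1/41844 ≈ 2.3898e-5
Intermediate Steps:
p = 6 (p = √36 = 6)
X(P) = P²/9
h(k) = ⅙ (h(k) = 1/6 = ⅙)
h(X(-3))/6974 = (⅙)/6974 = (⅙)*(1/6974) = 1/41844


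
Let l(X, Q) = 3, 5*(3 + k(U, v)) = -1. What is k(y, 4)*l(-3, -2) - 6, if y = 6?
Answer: -78/5 ≈ -15.600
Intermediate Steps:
k(U, v) = -16/5 (k(U, v) = -3 + (⅕)*(-1) = -3 - ⅕ = -16/5)
k(y, 4)*l(-3, -2) - 6 = -16/5*3 - 6 = -48/5 - 6 = -78/5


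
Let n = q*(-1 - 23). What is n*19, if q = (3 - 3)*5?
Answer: 0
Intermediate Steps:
q = 0 (q = 0*5 = 0)
n = 0 (n = 0*(-1 - 23) = 0*(-24) = 0)
n*19 = 0*19 = 0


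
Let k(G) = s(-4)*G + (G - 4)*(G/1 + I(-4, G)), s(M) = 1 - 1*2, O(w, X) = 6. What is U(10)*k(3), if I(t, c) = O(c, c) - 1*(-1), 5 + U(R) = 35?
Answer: -390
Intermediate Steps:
U(R) = 30 (U(R) = -5 + 35 = 30)
I(t, c) = 7 (I(t, c) = 6 - 1*(-1) = 6 + 1 = 7)
s(M) = -1 (s(M) = 1 - 2 = -1)
k(G) = -G + (-4 + G)*(7 + G) (k(G) = -G + (G - 4)*(G/1 + 7) = -G + (-4 + G)*(G*1 + 7) = -G + (-4 + G)*(G + 7) = -G + (-4 + G)*(7 + G))
U(10)*k(3) = 30*(-28 + 3² + 2*3) = 30*(-28 + 9 + 6) = 30*(-13) = -390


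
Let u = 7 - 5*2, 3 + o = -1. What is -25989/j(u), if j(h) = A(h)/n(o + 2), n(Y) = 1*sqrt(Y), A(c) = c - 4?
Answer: 25989*I*sqrt(2)/7 ≈ 5250.6*I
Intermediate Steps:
o = -4 (o = -3 - 1 = -4)
A(c) = -4 + c
n(Y) = sqrt(Y)
u = -3 (u = 7 - 10 = -3)
j(h) = -I*sqrt(2)*(-4 + h)/2 (j(h) = (-4 + h)/(sqrt(-4 + 2)) = (-4 + h)/(sqrt(-2)) = (-4 + h)/((I*sqrt(2))) = (-4 + h)*(-I*sqrt(2)/2) = -I*sqrt(2)*(-4 + h)/2)
-25989/j(u) = -25989*(-I*sqrt(2)/(4 - 1*(-3))) = -25989*(-I*sqrt(2)/(4 + 3)) = -25989*(-I*sqrt(2)/7) = -(-25989)*I*sqrt(2)/7 = 25989*I*sqrt(2)/7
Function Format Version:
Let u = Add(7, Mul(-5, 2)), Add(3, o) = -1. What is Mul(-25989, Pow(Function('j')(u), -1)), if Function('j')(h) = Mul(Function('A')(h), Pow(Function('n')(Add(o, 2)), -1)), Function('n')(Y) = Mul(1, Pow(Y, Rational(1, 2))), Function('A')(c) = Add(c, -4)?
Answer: Mul(Rational(25989, 7), I, Pow(2, Rational(1, 2))) ≈ Mul(5250.6, I)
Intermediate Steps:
o = -4 (o = Add(-3, -1) = -4)
Function('A')(c) = Add(-4, c)
Function('n')(Y) = Pow(Y, Rational(1, 2))
u = -3 (u = Add(7, -10) = -3)
Function('j')(h) = Mul(Rational(-1, 2), I, Pow(2, Rational(1, 2)), Add(-4, h)) (Function('j')(h) = Mul(Add(-4, h), Pow(Pow(Add(-4, 2), Rational(1, 2)), -1)) = Mul(Add(-4, h), Pow(Pow(-2, Rational(1, 2)), -1)) = Mul(Add(-4, h), Pow(Mul(I, Pow(2, Rational(1, 2))), -1)) = Mul(Add(-4, h), Mul(Rational(-1, 2), I, Pow(2, Rational(1, 2)))) = Mul(Rational(-1, 2), I, Pow(2, Rational(1, 2)), Add(-4, h)))
Mul(-25989, Pow(Function('j')(u), -1)) = Mul(-25989, Pow(Mul(Rational(1, 2), I, Pow(2, Rational(1, 2)), Add(4, Mul(-1, -3))), -1)) = Mul(-25989, Pow(Mul(Rational(1, 2), I, Pow(2, Rational(1, 2)), Add(4, 3)), -1)) = Mul(-25989, Pow(Mul(Rational(1, 2), I, Pow(2, Rational(1, 2)), 7), -1)) = Mul(-25989, Pow(Mul(Rational(7, 2), I, Pow(2, Rational(1, 2))), -1)) = Mul(-25989, Mul(Rational(-1, 7), I, Pow(2, Rational(1, 2)))) = Mul(Rational(25989, 7), I, Pow(2, Rational(1, 2)))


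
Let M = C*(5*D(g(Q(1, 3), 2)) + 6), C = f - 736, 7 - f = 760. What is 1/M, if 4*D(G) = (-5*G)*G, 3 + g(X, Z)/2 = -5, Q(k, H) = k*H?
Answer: 1/2373466 ≈ 4.2132e-7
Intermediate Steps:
f = -753 (f = 7 - 1*760 = 7 - 760 = -753)
Q(k, H) = H*k
C = -1489 (C = -753 - 736 = -1489)
g(X, Z) = -16 (g(X, Z) = -6 + 2*(-5) = -6 - 10 = -16)
D(G) = -5*G²/4 (D(G) = ((-5*G)*G)/4 = (-5*G²)/4 = -5*G²/4)
M = 2373466 (M = -1489*(5*(-5/4*(-16)²) + 6) = -1489*(5*(-5/4*256) + 6) = -1489*(5*(-320) + 6) = -1489*(-1600 + 6) = -1489*(-1594) = 2373466)
1/M = 1/2373466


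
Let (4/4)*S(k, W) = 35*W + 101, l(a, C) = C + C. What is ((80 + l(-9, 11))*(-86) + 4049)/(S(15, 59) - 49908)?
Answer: 4723/47742 ≈ 0.098928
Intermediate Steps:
l(a, C) = 2*C
S(k, W) = 101 + 35*W (S(k, W) = 35*W + 101 = 101 + 35*W)
((80 + l(-9, 11))*(-86) + 4049)/(S(15, 59) - 49908) = ((80 + 2*11)*(-86) + 4049)/((101 + 35*59) - 49908) = ((80 + 22)*(-86) + 4049)/((101 + 2065) - 49908) = (102*(-86) + 4049)/(2166 - 49908) = (-8772 + 4049)/(-47742) = -4723*(-1/47742) = 4723/47742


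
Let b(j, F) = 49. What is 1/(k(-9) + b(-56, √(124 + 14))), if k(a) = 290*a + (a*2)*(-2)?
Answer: -1/2525 ≈ -0.00039604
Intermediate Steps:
k(a) = 286*a (k(a) = 290*a + (2*a)*(-2) = 290*a - 4*a = 286*a)
1/(k(-9) + b(-56, √(124 + 14))) = 1/(286*(-9) + 49) = 1/(-2574 + 49) = 1/(-2525) = -1/2525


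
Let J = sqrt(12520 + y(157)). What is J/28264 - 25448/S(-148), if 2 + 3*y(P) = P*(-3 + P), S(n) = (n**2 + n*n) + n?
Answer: -6362/10915 + sqrt(46302)/42396 ≈ -0.57779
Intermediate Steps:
S(n) = n + 2*n**2 (S(n) = (n**2 + n**2) + n = 2*n**2 + n = n + 2*n**2)
y(P) = -2/3 + P*(-3 + P)/3 (y(P) = -2/3 + (P*(-3 + P))/3 = -2/3 + P*(-3 + P)/3)
J = 2*sqrt(46302)/3 (J = sqrt(12520 + (-2/3 - 1*157 + (1/3)*157**2)) = sqrt(12520 + (-2/3 - 157 + (1/3)*24649)) = sqrt(12520 + (-2/3 - 157 + 24649/3)) = sqrt(12520 + 24176/3) = sqrt(61736/3) = 2*sqrt(46302)/3 ≈ 143.45)
J/28264 - 25448/S(-148) = (2*sqrt(46302)/3)/28264 - 25448*(-1/(148*(1 + 2*(-148)))) = (2*sqrt(46302)/3)*(1/28264) - 25448*(-1/(148*(1 - 296))) = sqrt(46302)/42396 - 25448/((-148*(-295))) = sqrt(46302)/42396 - 25448/43660 = sqrt(46302)/42396 - 25448*1/43660 = sqrt(46302)/42396 - 6362/10915 = -6362/10915 + sqrt(46302)/42396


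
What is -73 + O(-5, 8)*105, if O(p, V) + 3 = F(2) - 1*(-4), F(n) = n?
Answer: 242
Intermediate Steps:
O(p, V) = 3 (O(p, V) = -3 + (2 - 1*(-4)) = -3 + (2 + 4) = -3 + 6 = 3)
-73 + O(-5, 8)*105 = -73 + 3*105 = -73 + 315 = 242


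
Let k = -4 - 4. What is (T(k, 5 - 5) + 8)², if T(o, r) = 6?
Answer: 196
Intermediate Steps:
k = -8
(T(k, 5 - 5) + 8)² = (6 + 8)² = 14² = 196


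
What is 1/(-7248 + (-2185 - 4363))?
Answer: -1/13796 ≈ -7.2485e-5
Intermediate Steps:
1/(-7248 + (-2185 - 4363)) = 1/(-7248 - 6548) = 1/(-13796) = -1/13796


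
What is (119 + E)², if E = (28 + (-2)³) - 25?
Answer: 12996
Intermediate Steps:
E = -5 (E = (28 - 8) - 25 = 20 - 25 = -5)
(119 + E)² = (119 - 5)² = 114² = 12996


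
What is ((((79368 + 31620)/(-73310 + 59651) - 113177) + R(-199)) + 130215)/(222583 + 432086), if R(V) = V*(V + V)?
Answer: 48682636/331189773 ≈ 0.14699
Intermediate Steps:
R(V) = 2*V² (R(V) = V*(2*V) = 2*V²)
((((79368 + 31620)/(-73310 + 59651) - 113177) + R(-199)) + 130215)/(222583 + 432086) = ((((79368 + 31620)/(-73310 + 59651) - 113177) + 2*(-199)²) + 130215)/(222583 + 432086) = (((110988/(-13659) - 113177) + 2*39601) + 130215)/654669 = (((110988*(-1/13659) - 113177) + 79202) + 130215)*(1/654669) = (((-36996/4553 - 113177) + 79202) + 130215)*(1/654669) = ((-515331877/4553 + 79202) + 130215)*(1/654669) = (-154725171/4553 + 130215)*(1/654669) = (438143724/4553)*(1/654669) = 48682636/331189773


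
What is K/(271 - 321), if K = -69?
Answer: 69/50 ≈ 1.3800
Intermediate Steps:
K/(271 - 321) = -69/(271 - 321) = -69/(-50) = -1/50*(-69) = 69/50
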